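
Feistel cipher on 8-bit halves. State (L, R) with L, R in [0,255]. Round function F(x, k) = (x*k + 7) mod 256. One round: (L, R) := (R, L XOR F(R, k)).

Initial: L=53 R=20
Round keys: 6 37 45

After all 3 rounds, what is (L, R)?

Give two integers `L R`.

Answer: 173 58

Derivation:
Round 1 (k=6): L=20 R=74
Round 2 (k=37): L=74 R=173
Round 3 (k=45): L=173 R=58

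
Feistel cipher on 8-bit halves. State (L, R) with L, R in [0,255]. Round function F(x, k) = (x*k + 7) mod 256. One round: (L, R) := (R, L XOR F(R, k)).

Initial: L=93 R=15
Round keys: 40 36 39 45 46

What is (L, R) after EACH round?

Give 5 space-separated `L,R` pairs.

Answer: 15,2 2,64 64,197 197,232 232,114

Derivation:
Round 1 (k=40): L=15 R=2
Round 2 (k=36): L=2 R=64
Round 3 (k=39): L=64 R=197
Round 4 (k=45): L=197 R=232
Round 5 (k=46): L=232 R=114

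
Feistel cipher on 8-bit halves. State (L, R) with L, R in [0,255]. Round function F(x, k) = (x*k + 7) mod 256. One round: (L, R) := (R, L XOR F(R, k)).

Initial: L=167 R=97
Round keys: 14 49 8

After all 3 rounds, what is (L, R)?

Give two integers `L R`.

Answer: 56 53

Derivation:
Round 1 (k=14): L=97 R=242
Round 2 (k=49): L=242 R=56
Round 3 (k=8): L=56 R=53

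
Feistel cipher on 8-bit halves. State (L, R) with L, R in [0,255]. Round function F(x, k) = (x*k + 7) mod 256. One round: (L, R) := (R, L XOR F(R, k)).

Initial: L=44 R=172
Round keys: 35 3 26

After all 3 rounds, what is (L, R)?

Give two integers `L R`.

Answer: 80 128

Derivation:
Round 1 (k=35): L=172 R=167
Round 2 (k=3): L=167 R=80
Round 3 (k=26): L=80 R=128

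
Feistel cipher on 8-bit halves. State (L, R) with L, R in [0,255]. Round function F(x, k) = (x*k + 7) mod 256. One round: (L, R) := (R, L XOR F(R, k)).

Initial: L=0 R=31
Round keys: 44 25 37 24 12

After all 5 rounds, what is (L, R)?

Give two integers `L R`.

Round 1 (k=44): L=31 R=91
Round 2 (k=25): L=91 R=245
Round 3 (k=37): L=245 R=43
Round 4 (k=24): L=43 R=250
Round 5 (k=12): L=250 R=148

Answer: 250 148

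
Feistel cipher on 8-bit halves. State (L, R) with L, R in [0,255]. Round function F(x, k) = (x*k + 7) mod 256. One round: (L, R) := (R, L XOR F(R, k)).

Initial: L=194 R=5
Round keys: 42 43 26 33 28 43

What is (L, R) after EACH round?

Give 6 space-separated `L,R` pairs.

Round 1 (k=42): L=5 R=27
Round 2 (k=43): L=27 R=149
Round 3 (k=26): L=149 R=50
Round 4 (k=33): L=50 R=236
Round 5 (k=28): L=236 R=229
Round 6 (k=43): L=229 R=146

Answer: 5,27 27,149 149,50 50,236 236,229 229,146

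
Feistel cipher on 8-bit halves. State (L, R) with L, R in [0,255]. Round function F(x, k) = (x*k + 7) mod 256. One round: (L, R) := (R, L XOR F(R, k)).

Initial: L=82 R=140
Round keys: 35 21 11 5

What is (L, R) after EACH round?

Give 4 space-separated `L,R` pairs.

Round 1 (k=35): L=140 R=121
Round 2 (k=21): L=121 R=120
Round 3 (k=11): L=120 R=86
Round 4 (k=5): L=86 R=205

Answer: 140,121 121,120 120,86 86,205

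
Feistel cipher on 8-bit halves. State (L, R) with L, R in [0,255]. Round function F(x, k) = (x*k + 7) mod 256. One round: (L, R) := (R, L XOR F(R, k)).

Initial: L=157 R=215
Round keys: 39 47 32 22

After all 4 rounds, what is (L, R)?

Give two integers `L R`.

Answer: 242 166

Derivation:
Round 1 (k=39): L=215 R=85
Round 2 (k=47): L=85 R=117
Round 3 (k=32): L=117 R=242
Round 4 (k=22): L=242 R=166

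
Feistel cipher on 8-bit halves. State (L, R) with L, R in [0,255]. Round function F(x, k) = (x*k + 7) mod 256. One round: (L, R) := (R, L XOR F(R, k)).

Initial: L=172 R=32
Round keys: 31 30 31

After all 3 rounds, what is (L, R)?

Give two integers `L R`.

Round 1 (k=31): L=32 R=75
Round 2 (k=30): L=75 R=241
Round 3 (k=31): L=241 R=125

Answer: 241 125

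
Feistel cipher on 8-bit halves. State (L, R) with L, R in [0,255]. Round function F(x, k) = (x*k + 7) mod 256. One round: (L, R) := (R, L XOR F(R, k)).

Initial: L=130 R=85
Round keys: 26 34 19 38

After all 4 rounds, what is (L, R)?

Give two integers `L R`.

Round 1 (k=26): L=85 R=43
Round 2 (k=34): L=43 R=232
Round 3 (k=19): L=232 R=20
Round 4 (k=38): L=20 R=23

Answer: 20 23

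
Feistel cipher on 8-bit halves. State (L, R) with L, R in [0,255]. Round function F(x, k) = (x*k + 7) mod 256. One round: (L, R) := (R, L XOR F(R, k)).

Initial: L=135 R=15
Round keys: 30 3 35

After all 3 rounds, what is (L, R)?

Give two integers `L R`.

Answer: 254 143

Derivation:
Round 1 (k=30): L=15 R=78
Round 2 (k=3): L=78 R=254
Round 3 (k=35): L=254 R=143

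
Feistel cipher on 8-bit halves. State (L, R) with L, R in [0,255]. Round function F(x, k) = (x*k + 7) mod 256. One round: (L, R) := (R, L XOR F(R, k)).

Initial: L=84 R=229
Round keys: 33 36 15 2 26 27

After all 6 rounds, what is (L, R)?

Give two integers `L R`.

Answer: 40 188

Derivation:
Round 1 (k=33): L=229 R=216
Round 2 (k=36): L=216 R=130
Round 3 (k=15): L=130 R=125
Round 4 (k=2): L=125 R=131
Round 5 (k=26): L=131 R=40
Round 6 (k=27): L=40 R=188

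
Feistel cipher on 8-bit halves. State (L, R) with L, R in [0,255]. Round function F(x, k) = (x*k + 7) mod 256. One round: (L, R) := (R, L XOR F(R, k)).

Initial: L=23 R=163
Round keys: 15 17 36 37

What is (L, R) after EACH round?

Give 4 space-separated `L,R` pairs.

Answer: 163,131 131,25 25,8 8,54

Derivation:
Round 1 (k=15): L=163 R=131
Round 2 (k=17): L=131 R=25
Round 3 (k=36): L=25 R=8
Round 4 (k=37): L=8 R=54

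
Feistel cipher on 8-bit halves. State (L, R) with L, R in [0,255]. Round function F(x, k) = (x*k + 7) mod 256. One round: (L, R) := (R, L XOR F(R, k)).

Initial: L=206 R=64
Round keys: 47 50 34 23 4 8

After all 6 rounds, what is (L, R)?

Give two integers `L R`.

Round 1 (k=47): L=64 R=9
Round 2 (k=50): L=9 R=137
Round 3 (k=34): L=137 R=48
Round 4 (k=23): L=48 R=222
Round 5 (k=4): L=222 R=79
Round 6 (k=8): L=79 R=161

Answer: 79 161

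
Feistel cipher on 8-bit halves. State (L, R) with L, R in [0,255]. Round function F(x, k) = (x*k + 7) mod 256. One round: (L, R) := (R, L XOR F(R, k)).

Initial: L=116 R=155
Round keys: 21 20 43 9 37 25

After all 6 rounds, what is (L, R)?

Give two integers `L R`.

Round 1 (k=21): L=155 R=202
Round 2 (k=20): L=202 R=84
Round 3 (k=43): L=84 R=233
Round 4 (k=9): L=233 R=108
Round 5 (k=37): L=108 R=74
Round 6 (k=25): L=74 R=45

Answer: 74 45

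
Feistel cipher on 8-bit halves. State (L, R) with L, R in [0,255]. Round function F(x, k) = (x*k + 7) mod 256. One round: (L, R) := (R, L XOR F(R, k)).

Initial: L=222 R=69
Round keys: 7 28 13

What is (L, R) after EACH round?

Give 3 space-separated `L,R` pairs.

Round 1 (k=7): L=69 R=52
Round 2 (k=28): L=52 R=242
Round 3 (k=13): L=242 R=101

Answer: 69,52 52,242 242,101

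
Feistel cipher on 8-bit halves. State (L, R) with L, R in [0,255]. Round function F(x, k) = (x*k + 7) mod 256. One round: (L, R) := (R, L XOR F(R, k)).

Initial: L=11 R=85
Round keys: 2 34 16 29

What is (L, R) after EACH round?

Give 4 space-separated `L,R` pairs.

Round 1 (k=2): L=85 R=186
Round 2 (k=34): L=186 R=238
Round 3 (k=16): L=238 R=93
Round 4 (k=29): L=93 R=126

Answer: 85,186 186,238 238,93 93,126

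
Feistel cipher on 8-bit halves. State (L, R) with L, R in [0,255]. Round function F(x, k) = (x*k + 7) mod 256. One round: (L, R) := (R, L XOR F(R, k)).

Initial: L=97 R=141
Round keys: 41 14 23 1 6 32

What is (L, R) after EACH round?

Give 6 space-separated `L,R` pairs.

Round 1 (k=41): L=141 R=253
Round 2 (k=14): L=253 R=80
Round 3 (k=23): L=80 R=202
Round 4 (k=1): L=202 R=129
Round 5 (k=6): L=129 R=199
Round 6 (k=32): L=199 R=102

Answer: 141,253 253,80 80,202 202,129 129,199 199,102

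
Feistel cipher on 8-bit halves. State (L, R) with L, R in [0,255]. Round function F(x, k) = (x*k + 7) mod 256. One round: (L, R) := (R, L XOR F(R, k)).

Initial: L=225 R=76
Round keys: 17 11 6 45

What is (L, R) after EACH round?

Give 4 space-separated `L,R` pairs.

Answer: 76,242 242,33 33,63 63,59

Derivation:
Round 1 (k=17): L=76 R=242
Round 2 (k=11): L=242 R=33
Round 3 (k=6): L=33 R=63
Round 4 (k=45): L=63 R=59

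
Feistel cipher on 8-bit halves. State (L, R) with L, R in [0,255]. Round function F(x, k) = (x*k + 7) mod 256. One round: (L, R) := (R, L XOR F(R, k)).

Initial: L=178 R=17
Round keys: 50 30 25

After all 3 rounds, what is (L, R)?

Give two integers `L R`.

Round 1 (k=50): L=17 R=235
Round 2 (k=30): L=235 R=128
Round 3 (k=25): L=128 R=108

Answer: 128 108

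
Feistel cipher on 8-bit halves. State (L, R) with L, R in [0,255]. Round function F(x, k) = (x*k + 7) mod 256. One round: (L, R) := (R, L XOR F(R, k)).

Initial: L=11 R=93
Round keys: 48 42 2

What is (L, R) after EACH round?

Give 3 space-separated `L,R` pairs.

Answer: 93,124 124,2 2,119

Derivation:
Round 1 (k=48): L=93 R=124
Round 2 (k=42): L=124 R=2
Round 3 (k=2): L=2 R=119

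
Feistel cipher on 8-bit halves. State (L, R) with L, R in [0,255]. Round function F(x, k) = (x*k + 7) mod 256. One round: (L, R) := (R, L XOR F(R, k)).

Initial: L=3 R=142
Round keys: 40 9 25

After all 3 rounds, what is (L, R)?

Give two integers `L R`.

Answer: 85 96

Derivation:
Round 1 (k=40): L=142 R=52
Round 2 (k=9): L=52 R=85
Round 3 (k=25): L=85 R=96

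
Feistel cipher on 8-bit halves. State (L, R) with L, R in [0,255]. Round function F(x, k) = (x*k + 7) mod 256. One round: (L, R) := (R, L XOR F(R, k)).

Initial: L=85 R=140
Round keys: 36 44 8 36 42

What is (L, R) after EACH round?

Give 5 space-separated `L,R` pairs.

Round 1 (k=36): L=140 R=226
Round 2 (k=44): L=226 R=83
Round 3 (k=8): L=83 R=125
Round 4 (k=36): L=125 R=200
Round 5 (k=42): L=200 R=170

Answer: 140,226 226,83 83,125 125,200 200,170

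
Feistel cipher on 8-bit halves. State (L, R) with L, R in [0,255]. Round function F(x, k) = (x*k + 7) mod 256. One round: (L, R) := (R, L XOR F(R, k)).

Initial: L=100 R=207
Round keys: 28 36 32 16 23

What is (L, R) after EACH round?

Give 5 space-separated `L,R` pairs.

Answer: 207,207 207,236 236,72 72,107 107,236

Derivation:
Round 1 (k=28): L=207 R=207
Round 2 (k=36): L=207 R=236
Round 3 (k=32): L=236 R=72
Round 4 (k=16): L=72 R=107
Round 5 (k=23): L=107 R=236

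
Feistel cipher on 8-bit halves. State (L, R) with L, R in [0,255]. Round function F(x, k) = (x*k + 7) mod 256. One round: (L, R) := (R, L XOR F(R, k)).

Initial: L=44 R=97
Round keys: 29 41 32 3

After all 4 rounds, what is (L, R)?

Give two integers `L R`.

Round 1 (k=29): L=97 R=40
Round 2 (k=41): L=40 R=14
Round 3 (k=32): L=14 R=239
Round 4 (k=3): L=239 R=218

Answer: 239 218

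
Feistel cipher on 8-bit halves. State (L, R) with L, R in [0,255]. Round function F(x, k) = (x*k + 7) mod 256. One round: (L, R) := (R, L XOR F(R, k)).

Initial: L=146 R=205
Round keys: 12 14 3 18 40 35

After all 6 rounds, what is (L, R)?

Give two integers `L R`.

Answer: 97 145

Derivation:
Round 1 (k=12): L=205 R=49
Round 2 (k=14): L=49 R=120
Round 3 (k=3): L=120 R=94
Round 4 (k=18): L=94 R=219
Round 5 (k=40): L=219 R=97
Round 6 (k=35): L=97 R=145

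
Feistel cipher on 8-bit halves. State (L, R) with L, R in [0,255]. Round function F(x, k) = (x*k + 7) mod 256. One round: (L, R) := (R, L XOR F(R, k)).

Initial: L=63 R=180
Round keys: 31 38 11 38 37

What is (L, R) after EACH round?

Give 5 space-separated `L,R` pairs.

Round 1 (k=31): L=180 R=236
Round 2 (k=38): L=236 R=187
Round 3 (k=11): L=187 R=252
Round 4 (k=38): L=252 R=212
Round 5 (k=37): L=212 R=87

Answer: 180,236 236,187 187,252 252,212 212,87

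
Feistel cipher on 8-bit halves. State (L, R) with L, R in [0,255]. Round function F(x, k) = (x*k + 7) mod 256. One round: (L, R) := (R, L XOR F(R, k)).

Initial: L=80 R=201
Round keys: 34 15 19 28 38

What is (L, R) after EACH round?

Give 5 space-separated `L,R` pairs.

Answer: 201,233 233,103 103,69 69,244 244,122

Derivation:
Round 1 (k=34): L=201 R=233
Round 2 (k=15): L=233 R=103
Round 3 (k=19): L=103 R=69
Round 4 (k=28): L=69 R=244
Round 5 (k=38): L=244 R=122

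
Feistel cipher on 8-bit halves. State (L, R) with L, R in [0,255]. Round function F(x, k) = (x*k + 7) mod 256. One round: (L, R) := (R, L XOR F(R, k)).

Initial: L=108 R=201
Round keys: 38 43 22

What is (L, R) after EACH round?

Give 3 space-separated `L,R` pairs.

Round 1 (k=38): L=201 R=177
Round 2 (k=43): L=177 R=11
Round 3 (k=22): L=11 R=72

Answer: 201,177 177,11 11,72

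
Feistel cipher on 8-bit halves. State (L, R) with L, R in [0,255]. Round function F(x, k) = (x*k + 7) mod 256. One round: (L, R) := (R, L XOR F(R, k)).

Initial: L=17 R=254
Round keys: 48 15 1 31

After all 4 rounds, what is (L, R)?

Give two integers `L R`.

Round 1 (k=48): L=254 R=182
Round 2 (k=15): L=182 R=79
Round 3 (k=1): L=79 R=224
Round 4 (k=31): L=224 R=104

Answer: 224 104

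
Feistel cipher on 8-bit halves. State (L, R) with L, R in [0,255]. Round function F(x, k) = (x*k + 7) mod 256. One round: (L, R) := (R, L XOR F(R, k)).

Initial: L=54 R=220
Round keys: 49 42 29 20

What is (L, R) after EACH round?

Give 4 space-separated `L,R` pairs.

Answer: 220,21 21,165 165,173 173,46

Derivation:
Round 1 (k=49): L=220 R=21
Round 2 (k=42): L=21 R=165
Round 3 (k=29): L=165 R=173
Round 4 (k=20): L=173 R=46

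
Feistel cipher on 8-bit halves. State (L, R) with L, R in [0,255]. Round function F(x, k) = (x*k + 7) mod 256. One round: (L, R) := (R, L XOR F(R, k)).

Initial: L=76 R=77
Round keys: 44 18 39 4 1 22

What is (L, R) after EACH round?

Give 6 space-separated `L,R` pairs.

Answer: 77,15 15,88 88,96 96,223 223,134 134,84

Derivation:
Round 1 (k=44): L=77 R=15
Round 2 (k=18): L=15 R=88
Round 3 (k=39): L=88 R=96
Round 4 (k=4): L=96 R=223
Round 5 (k=1): L=223 R=134
Round 6 (k=22): L=134 R=84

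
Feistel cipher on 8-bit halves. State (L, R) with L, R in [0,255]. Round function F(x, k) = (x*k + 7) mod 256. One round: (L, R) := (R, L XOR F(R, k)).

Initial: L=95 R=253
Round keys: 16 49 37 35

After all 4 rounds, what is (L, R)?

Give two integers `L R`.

Answer: 137 48

Derivation:
Round 1 (k=16): L=253 R=136
Round 2 (k=49): L=136 R=242
Round 3 (k=37): L=242 R=137
Round 4 (k=35): L=137 R=48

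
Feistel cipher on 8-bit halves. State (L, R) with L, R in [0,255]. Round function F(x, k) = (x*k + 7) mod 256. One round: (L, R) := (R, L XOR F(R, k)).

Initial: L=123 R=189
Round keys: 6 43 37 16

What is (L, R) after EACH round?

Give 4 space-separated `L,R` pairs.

Answer: 189,14 14,220 220,221 221,11

Derivation:
Round 1 (k=6): L=189 R=14
Round 2 (k=43): L=14 R=220
Round 3 (k=37): L=220 R=221
Round 4 (k=16): L=221 R=11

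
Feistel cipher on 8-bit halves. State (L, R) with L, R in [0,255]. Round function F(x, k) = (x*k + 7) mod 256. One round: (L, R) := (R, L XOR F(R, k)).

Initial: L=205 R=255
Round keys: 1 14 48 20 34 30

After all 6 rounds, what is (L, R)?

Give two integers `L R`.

Answer: 21 212

Derivation:
Round 1 (k=1): L=255 R=203
Round 2 (k=14): L=203 R=222
Round 3 (k=48): L=222 R=108
Round 4 (k=20): L=108 R=169
Round 5 (k=34): L=169 R=21
Round 6 (k=30): L=21 R=212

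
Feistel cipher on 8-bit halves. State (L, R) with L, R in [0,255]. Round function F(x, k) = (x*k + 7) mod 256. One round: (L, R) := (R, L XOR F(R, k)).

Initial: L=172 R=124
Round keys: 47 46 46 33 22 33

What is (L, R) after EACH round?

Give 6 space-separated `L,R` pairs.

Answer: 124,103 103,245 245,106 106,68 68,181 181,24

Derivation:
Round 1 (k=47): L=124 R=103
Round 2 (k=46): L=103 R=245
Round 3 (k=46): L=245 R=106
Round 4 (k=33): L=106 R=68
Round 5 (k=22): L=68 R=181
Round 6 (k=33): L=181 R=24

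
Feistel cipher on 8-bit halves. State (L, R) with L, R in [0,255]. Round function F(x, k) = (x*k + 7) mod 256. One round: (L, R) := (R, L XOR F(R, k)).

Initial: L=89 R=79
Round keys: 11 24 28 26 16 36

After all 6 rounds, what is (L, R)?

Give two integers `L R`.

Round 1 (k=11): L=79 R=53
Round 2 (k=24): L=53 R=176
Round 3 (k=28): L=176 R=114
Round 4 (k=26): L=114 R=43
Round 5 (k=16): L=43 R=197
Round 6 (k=36): L=197 R=144

Answer: 197 144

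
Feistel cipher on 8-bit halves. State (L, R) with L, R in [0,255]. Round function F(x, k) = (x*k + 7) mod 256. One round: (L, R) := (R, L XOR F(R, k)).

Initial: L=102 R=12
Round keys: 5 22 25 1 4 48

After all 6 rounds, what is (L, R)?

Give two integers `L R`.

Answer: 70 218

Derivation:
Round 1 (k=5): L=12 R=37
Round 2 (k=22): L=37 R=57
Round 3 (k=25): L=57 R=189
Round 4 (k=1): L=189 R=253
Round 5 (k=4): L=253 R=70
Round 6 (k=48): L=70 R=218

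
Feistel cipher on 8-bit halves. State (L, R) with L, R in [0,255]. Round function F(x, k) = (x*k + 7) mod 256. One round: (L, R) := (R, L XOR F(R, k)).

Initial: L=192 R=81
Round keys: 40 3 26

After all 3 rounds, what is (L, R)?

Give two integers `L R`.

Answer: 5 230

Derivation:
Round 1 (k=40): L=81 R=111
Round 2 (k=3): L=111 R=5
Round 3 (k=26): L=5 R=230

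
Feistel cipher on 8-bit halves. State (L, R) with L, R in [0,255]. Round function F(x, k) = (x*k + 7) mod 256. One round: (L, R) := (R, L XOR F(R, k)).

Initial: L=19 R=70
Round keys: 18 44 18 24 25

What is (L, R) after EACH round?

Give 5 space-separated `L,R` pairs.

Answer: 70,224 224,193 193,121 121,158 158,12

Derivation:
Round 1 (k=18): L=70 R=224
Round 2 (k=44): L=224 R=193
Round 3 (k=18): L=193 R=121
Round 4 (k=24): L=121 R=158
Round 5 (k=25): L=158 R=12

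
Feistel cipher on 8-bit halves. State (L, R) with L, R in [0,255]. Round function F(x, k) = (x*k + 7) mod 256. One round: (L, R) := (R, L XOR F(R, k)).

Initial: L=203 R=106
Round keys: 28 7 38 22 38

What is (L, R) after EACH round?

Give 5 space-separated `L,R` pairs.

Answer: 106,84 84,57 57,41 41,180 180,150

Derivation:
Round 1 (k=28): L=106 R=84
Round 2 (k=7): L=84 R=57
Round 3 (k=38): L=57 R=41
Round 4 (k=22): L=41 R=180
Round 5 (k=38): L=180 R=150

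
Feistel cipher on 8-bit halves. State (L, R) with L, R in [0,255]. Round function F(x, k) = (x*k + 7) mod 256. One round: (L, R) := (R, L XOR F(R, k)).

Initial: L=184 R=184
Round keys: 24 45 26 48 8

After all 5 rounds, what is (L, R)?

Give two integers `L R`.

Answer: 165 43

Derivation:
Round 1 (k=24): L=184 R=255
Round 2 (k=45): L=255 R=98
Round 3 (k=26): L=98 R=4
Round 4 (k=48): L=4 R=165
Round 5 (k=8): L=165 R=43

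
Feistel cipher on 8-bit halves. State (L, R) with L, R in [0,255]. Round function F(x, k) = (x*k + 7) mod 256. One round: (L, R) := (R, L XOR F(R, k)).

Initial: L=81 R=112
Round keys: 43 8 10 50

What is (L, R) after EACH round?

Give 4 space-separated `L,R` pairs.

Answer: 112,134 134,71 71,75 75,234

Derivation:
Round 1 (k=43): L=112 R=134
Round 2 (k=8): L=134 R=71
Round 3 (k=10): L=71 R=75
Round 4 (k=50): L=75 R=234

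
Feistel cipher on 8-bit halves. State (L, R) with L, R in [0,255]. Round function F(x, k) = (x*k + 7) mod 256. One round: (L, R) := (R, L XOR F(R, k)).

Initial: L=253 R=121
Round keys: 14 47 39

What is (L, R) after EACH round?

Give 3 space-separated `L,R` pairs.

Answer: 121,88 88,86 86,121

Derivation:
Round 1 (k=14): L=121 R=88
Round 2 (k=47): L=88 R=86
Round 3 (k=39): L=86 R=121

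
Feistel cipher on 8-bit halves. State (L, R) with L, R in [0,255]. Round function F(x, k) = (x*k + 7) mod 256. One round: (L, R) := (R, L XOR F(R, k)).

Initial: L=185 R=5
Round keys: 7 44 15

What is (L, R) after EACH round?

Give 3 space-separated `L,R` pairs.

Round 1 (k=7): L=5 R=147
Round 2 (k=44): L=147 R=78
Round 3 (k=15): L=78 R=10

Answer: 5,147 147,78 78,10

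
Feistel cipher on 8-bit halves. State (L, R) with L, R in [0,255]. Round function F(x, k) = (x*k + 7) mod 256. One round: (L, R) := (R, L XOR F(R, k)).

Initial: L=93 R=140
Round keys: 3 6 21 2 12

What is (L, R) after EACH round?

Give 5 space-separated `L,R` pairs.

Round 1 (k=3): L=140 R=246
Round 2 (k=6): L=246 R=71
Round 3 (k=21): L=71 R=44
Round 4 (k=2): L=44 R=24
Round 5 (k=12): L=24 R=11

Answer: 140,246 246,71 71,44 44,24 24,11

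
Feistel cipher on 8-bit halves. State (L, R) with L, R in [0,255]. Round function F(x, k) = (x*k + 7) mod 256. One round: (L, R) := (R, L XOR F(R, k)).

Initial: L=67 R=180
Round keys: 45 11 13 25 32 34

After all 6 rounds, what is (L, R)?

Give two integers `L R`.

Round 1 (k=45): L=180 R=232
Round 2 (k=11): L=232 R=75
Round 3 (k=13): L=75 R=62
Round 4 (k=25): L=62 R=94
Round 5 (k=32): L=94 R=249
Round 6 (k=34): L=249 R=71

Answer: 249 71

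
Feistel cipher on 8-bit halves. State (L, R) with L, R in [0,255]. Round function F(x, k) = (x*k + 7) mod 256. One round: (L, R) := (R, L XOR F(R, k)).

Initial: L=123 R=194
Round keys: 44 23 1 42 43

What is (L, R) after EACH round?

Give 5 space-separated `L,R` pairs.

Answer: 194,36 36,129 129,172 172,190 190,93

Derivation:
Round 1 (k=44): L=194 R=36
Round 2 (k=23): L=36 R=129
Round 3 (k=1): L=129 R=172
Round 4 (k=42): L=172 R=190
Round 5 (k=43): L=190 R=93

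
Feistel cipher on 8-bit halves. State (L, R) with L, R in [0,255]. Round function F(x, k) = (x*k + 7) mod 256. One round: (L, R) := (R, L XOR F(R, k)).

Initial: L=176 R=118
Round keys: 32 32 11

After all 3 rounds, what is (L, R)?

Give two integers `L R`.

Answer: 145 53

Derivation:
Round 1 (k=32): L=118 R=119
Round 2 (k=32): L=119 R=145
Round 3 (k=11): L=145 R=53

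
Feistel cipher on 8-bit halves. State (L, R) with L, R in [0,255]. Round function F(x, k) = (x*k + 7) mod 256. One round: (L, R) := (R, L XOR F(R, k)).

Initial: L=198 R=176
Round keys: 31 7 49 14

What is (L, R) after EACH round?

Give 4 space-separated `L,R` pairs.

Round 1 (k=31): L=176 R=145
Round 2 (k=7): L=145 R=78
Round 3 (k=49): L=78 R=100
Round 4 (k=14): L=100 R=49

Answer: 176,145 145,78 78,100 100,49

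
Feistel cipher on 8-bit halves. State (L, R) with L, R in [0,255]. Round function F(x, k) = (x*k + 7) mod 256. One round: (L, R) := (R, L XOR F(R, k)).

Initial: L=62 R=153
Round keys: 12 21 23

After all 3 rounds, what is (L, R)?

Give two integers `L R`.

Round 1 (k=12): L=153 R=13
Round 2 (k=21): L=13 R=129
Round 3 (k=23): L=129 R=147

Answer: 129 147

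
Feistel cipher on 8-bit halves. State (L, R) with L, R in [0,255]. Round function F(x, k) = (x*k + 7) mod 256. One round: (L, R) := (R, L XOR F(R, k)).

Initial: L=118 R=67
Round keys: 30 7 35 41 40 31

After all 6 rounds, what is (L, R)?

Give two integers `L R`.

Answer: 112 226

Derivation:
Round 1 (k=30): L=67 R=151
Round 2 (k=7): L=151 R=107
Round 3 (k=35): L=107 R=63
Round 4 (k=41): L=63 R=117
Round 5 (k=40): L=117 R=112
Round 6 (k=31): L=112 R=226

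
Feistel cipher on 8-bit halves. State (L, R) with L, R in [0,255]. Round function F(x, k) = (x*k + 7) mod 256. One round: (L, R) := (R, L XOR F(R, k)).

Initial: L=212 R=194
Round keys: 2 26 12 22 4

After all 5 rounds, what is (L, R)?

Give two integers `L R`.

Round 1 (k=2): L=194 R=95
Round 2 (k=26): L=95 R=111
Round 3 (k=12): L=111 R=100
Round 4 (k=22): L=100 R=240
Round 5 (k=4): L=240 R=163

Answer: 240 163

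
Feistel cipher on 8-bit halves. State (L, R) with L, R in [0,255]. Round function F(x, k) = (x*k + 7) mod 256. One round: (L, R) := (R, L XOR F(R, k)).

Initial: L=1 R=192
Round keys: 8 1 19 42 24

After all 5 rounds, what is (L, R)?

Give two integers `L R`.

Round 1 (k=8): L=192 R=6
Round 2 (k=1): L=6 R=205
Round 3 (k=19): L=205 R=56
Round 4 (k=42): L=56 R=250
Round 5 (k=24): L=250 R=79

Answer: 250 79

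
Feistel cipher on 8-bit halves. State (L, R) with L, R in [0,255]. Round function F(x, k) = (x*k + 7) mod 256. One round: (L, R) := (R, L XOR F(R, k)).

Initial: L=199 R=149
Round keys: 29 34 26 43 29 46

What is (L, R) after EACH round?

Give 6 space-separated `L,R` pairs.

Answer: 149,47 47,208 208,8 8,143 143,50 50,140

Derivation:
Round 1 (k=29): L=149 R=47
Round 2 (k=34): L=47 R=208
Round 3 (k=26): L=208 R=8
Round 4 (k=43): L=8 R=143
Round 5 (k=29): L=143 R=50
Round 6 (k=46): L=50 R=140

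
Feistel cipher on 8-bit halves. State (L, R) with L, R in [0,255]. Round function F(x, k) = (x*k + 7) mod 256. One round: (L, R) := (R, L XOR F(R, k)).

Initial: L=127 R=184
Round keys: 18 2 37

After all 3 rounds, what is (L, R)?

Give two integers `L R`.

Round 1 (k=18): L=184 R=136
Round 2 (k=2): L=136 R=175
Round 3 (k=37): L=175 R=218

Answer: 175 218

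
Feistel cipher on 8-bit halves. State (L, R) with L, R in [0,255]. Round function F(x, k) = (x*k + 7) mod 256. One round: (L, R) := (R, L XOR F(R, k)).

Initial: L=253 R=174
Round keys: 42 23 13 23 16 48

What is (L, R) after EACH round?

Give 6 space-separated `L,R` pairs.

Answer: 174,110 110,71 71,204 204,28 28,11 11,11

Derivation:
Round 1 (k=42): L=174 R=110
Round 2 (k=23): L=110 R=71
Round 3 (k=13): L=71 R=204
Round 4 (k=23): L=204 R=28
Round 5 (k=16): L=28 R=11
Round 6 (k=48): L=11 R=11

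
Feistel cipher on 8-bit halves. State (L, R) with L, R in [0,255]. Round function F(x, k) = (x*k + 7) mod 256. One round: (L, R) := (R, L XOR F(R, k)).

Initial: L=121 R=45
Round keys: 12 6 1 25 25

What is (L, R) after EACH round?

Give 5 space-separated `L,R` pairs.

Round 1 (k=12): L=45 R=90
Round 2 (k=6): L=90 R=14
Round 3 (k=1): L=14 R=79
Round 4 (k=25): L=79 R=176
Round 5 (k=25): L=176 R=120

Answer: 45,90 90,14 14,79 79,176 176,120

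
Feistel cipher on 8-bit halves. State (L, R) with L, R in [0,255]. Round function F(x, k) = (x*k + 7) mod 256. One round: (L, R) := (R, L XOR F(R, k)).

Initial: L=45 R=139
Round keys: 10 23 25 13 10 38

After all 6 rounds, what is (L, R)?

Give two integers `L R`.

Answer: 152 141

Derivation:
Round 1 (k=10): L=139 R=88
Round 2 (k=23): L=88 R=100
Round 3 (k=25): L=100 R=147
Round 4 (k=13): L=147 R=26
Round 5 (k=10): L=26 R=152
Round 6 (k=38): L=152 R=141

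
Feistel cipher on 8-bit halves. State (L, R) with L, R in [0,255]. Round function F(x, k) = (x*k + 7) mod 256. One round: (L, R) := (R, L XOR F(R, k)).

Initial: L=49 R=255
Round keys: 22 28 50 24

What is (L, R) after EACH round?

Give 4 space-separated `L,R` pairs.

Answer: 255,192 192,248 248,183 183,215

Derivation:
Round 1 (k=22): L=255 R=192
Round 2 (k=28): L=192 R=248
Round 3 (k=50): L=248 R=183
Round 4 (k=24): L=183 R=215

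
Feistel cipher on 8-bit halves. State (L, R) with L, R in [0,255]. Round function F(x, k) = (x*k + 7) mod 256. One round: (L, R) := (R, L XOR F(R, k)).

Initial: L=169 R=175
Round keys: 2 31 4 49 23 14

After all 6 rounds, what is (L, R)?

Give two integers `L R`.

Round 1 (k=2): L=175 R=204
Round 2 (k=31): L=204 R=20
Round 3 (k=4): L=20 R=155
Round 4 (k=49): L=155 R=166
Round 5 (k=23): L=166 R=106
Round 6 (k=14): L=106 R=117

Answer: 106 117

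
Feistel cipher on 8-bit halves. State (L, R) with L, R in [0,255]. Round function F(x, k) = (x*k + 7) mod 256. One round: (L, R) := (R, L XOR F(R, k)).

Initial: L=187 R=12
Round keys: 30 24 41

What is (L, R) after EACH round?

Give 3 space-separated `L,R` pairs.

Answer: 12,212 212,235 235,126

Derivation:
Round 1 (k=30): L=12 R=212
Round 2 (k=24): L=212 R=235
Round 3 (k=41): L=235 R=126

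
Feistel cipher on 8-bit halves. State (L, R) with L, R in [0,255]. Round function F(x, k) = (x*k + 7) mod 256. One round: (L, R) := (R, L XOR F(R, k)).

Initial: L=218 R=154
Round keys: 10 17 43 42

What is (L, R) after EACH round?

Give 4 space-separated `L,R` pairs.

Answer: 154,209 209,114 114,252 252,45

Derivation:
Round 1 (k=10): L=154 R=209
Round 2 (k=17): L=209 R=114
Round 3 (k=43): L=114 R=252
Round 4 (k=42): L=252 R=45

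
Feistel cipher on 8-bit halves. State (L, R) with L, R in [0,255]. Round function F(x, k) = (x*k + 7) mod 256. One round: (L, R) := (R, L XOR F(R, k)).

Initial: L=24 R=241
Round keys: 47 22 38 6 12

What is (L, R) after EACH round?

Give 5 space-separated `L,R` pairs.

Round 1 (k=47): L=241 R=94
Round 2 (k=22): L=94 R=234
Round 3 (k=38): L=234 R=157
Round 4 (k=6): L=157 R=95
Round 5 (k=12): L=95 R=230

Answer: 241,94 94,234 234,157 157,95 95,230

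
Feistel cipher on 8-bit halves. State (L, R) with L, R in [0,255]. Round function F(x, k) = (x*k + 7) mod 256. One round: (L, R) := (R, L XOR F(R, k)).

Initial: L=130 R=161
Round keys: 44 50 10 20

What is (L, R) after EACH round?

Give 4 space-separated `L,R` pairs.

Round 1 (k=44): L=161 R=49
Round 2 (k=50): L=49 R=56
Round 3 (k=10): L=56 R=6
Round 4 (k=20): L=6 R=71

Answer: 161,49 49,56 56,6 6,71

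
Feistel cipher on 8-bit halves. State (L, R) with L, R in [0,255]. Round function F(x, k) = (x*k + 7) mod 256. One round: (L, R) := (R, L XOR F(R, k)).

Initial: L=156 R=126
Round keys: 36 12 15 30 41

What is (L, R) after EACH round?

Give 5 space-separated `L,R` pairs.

Answer: 126,35 35,213 213,161 161,48 48,22

Derivation:
Round 1 (k=36): L=126 R=35
Round 2 (k=12): L=35 R=213
Round 3 (k=15): L=213 R=161
Round 4 (k=30): L=161 R=48
Round 5 (k=41): L=48 R=22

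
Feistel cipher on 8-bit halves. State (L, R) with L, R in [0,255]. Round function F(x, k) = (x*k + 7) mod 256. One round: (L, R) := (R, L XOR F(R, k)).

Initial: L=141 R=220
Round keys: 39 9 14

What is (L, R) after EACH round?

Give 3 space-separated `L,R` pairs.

Round 1 (k=39): L=220 R=6
Round 2 (k=9): L=6 R=225
Round 3 (k=14): L=225 R=83

Answer: 220,6 6,225 225,83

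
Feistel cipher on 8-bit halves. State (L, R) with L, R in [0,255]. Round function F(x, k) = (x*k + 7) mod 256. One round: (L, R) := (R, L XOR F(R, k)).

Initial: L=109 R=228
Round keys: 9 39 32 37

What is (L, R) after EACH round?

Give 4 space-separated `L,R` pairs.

Round 1 (k=9): L=228 R=102
Round 2 (k=39): L=102 R=117
Round 3 (k=32): L=117 R=193
Round 4 (k=37): L=193 R=153

Answer: 228,102 102,117 117,193 193,153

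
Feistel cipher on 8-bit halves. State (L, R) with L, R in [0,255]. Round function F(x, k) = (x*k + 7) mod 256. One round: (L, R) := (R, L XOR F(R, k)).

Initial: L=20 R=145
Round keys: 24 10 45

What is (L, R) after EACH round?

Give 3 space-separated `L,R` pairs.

Round 1 (k=24): L=145 R=139
Round 2 (k=10): L=139 R=228
Round 3 (k=45): L=228 R=144

Answer: 145,139 139,228 228,144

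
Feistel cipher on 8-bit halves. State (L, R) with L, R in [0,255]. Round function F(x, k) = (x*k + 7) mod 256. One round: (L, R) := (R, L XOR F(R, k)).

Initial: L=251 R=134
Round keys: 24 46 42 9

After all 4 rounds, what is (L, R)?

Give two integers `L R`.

Round 1 (k=24): L=134 R=108
Round 2 (k=46): L=108 R=233
Round 3 (k=42): L=233 R=45
Round 4 (k=9): L=45 R=117

Answer: 45 117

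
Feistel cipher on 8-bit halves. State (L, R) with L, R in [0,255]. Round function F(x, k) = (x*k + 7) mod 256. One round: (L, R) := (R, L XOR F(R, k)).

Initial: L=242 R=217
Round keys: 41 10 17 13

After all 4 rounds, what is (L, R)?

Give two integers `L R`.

Answer: 131 60

Derivation:
Round 1 (k=41): L=217 R=58
Round 2 (k=10): L=58 R=146
Round 3 (k=17): L=146 R=131
Round 4 (k=13): L=131 R=60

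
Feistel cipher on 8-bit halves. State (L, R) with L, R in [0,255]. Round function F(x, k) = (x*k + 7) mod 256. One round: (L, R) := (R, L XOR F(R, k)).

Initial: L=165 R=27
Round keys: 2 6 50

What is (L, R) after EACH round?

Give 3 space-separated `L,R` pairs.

Round 1 (k=2): L=27 R=152
Round 2 (k=6): L=152 R=140
Round 3 (k=50): L=140 R=199

Answer: 27,152 152,140 140,199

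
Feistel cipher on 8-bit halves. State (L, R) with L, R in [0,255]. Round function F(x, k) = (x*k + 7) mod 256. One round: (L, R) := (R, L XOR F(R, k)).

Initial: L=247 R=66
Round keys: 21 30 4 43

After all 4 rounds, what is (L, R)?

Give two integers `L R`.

Round 1 (k=21): L=66 R=134
Round 2 (k=30): L=134 R=249
Round 3 (k=4): L=249 R=109
Round 4 (k=43): L=109 R=175

Answer: 109 175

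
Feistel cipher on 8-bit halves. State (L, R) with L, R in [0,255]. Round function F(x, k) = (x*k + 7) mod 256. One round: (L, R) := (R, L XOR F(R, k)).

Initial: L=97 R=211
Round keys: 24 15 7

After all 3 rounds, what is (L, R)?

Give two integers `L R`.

Answer: 234 195

Derivation:
Round 1 (k=24): L=211 R=174
Round 2 (k=15): L=174 R=234
Round 3 (k=7): L=234 R=195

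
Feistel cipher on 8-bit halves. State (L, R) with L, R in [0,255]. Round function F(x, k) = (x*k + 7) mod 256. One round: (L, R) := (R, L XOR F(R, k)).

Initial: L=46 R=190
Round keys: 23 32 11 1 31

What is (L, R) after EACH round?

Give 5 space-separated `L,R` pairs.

Answer: 190,55 55,89 89,237 237,173 173,23

Derivation:
Round 1 (k=23): L=190 R=55
Round 2 (k=32): L=55 R=89
Round 3 (k=11): L=89 R=237
Round 4 (k=1): L=237 R=173
Round 5 (k=31): L=173 R=23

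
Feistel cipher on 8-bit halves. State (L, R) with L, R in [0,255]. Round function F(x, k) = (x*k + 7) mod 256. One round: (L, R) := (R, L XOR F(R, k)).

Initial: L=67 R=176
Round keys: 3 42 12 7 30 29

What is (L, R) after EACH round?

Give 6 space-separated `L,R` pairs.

Answer: 176,84 84,127 127,175 175,175 175,38 38,250

Derivation:
Round 1 (k=3): L=176 R=84
Round 2 (k=42): L=84 R=127
Round 3 (k=12): L=127 R=175
Round 4 (k=7): L=175 R=175
Round 5 (k=30): L=175 R=38
Round 6 (k=29): L=38 R=250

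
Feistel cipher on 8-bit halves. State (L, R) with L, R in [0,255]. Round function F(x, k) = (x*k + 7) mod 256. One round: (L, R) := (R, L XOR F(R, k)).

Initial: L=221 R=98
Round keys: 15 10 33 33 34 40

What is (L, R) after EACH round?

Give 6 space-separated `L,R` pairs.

Round 1 (k=15): L=98 R=24
Round 2 (k=10): L=24 R=149
Round 3 (k=33): L=149 R=36
Round 4 (k=33): L=36 R=62
Round 5 (k=34): L=62 R=103
Round 6 (k=40): L=103 R=33

Answer: 98,24 24,149 149,36 36,62 62,103 103,33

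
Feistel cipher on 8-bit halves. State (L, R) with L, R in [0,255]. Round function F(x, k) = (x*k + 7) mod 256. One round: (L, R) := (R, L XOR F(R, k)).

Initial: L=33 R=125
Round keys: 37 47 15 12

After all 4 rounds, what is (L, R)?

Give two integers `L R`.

Round 1 (k=37): L=125 R=57
Round 2 (k=47): L=57 R=3
Round 3 (k=15): L=3 R=13
Round 4 (k=12): L=13 R=160

Answer: 13 160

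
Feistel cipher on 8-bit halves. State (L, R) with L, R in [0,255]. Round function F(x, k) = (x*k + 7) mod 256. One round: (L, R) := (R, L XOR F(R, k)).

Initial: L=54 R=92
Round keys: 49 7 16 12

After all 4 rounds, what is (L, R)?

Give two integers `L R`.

Answer: 242 25

Derivation:
Round 1 (k=49): L=92 R=149
Round 2 (k=7): L=149 R=70
Round 3 (k=16): L=70 R=242
Round 4 (k=12): L=242 R=25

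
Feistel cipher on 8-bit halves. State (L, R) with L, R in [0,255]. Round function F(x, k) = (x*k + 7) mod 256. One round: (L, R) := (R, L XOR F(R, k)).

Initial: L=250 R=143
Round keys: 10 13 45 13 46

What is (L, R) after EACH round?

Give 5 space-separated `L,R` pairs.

Round 1 (k=10): L=143 R=103
Round 2 (k=13): L=103 R=205
Round 3 (k=45): L=205 R=119
Round 4 (k=13): L=119 R=223
Round 5 (k=46): L=223 R=110

Answer: 143,103 103,205 205,119 119,223 223,110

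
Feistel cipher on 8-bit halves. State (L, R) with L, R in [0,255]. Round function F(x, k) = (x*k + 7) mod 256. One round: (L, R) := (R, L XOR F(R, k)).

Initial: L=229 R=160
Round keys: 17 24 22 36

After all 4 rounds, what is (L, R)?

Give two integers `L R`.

Answer: 67 228

Derivation:
Round 1 (k=17): L=160 R=66
Round 2 (k=24): L=66 R=151
Round 3 (k=22): L=151 R=67
Round 4 (k=36): L=67 R=228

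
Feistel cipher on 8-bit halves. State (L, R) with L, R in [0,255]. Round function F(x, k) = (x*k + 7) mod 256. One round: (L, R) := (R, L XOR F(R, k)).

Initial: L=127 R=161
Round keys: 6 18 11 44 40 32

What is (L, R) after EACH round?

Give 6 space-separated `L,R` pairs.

Answer: 161,178 178,42 42,103 103,145 145,200 200,150

Derivation:
Round 1 (k=6): L=161 R=178
Round 2 (k=18): L=178 R=42
Round 3 (k=11): L=42 R=103
Round 4 (k=44): L=103 R=145
Round 5 (k=40): L=145 R=200
Round 6 (k=32): L=200 R=150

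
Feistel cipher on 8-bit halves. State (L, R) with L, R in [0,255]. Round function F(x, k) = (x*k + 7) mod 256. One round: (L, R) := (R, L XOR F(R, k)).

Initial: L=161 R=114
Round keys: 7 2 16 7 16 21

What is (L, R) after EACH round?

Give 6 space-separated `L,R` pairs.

Answer: 114,132 132,125 125,83 83,49 49,68 68,170

Derivation:
Round 1 (k=7): L=114 R=132
Round 2 (k=2): L=132 R=125
Round 3 (k=16): L=125 R=83
Round 4 (k=7): L=83 R=49
Round 5 (k=16): L=49 R=68
Round 6 (k=21): L=68 R=170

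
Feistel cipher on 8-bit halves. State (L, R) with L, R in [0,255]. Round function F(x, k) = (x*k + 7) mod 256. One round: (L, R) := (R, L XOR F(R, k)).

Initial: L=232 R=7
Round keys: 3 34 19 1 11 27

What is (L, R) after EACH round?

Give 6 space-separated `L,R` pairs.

Answer: 7,244 244,104 104,75 75,58 58,206 206,251

Derivation:
Round 1 (k=3): L=7 R=244
Round 2 (k=34): L=244 R=104
Round 3 (k=19): L=104 R=75
Round 4 (k=1): L=75 R=58
Round 5 (k=11): L=58 R=206
Round 6 (k=27): L=206 R=251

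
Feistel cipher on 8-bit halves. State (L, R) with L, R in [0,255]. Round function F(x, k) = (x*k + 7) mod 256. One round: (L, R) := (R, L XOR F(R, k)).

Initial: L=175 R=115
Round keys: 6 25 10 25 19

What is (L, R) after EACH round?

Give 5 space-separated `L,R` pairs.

Answer: 115,22 22,94 94,165 165,122 122,176

Derivation:
Round 1 (k=6): L=115 R=22
Round 2 (k=25): L=22 R=94
Round 3 (k=10): L=94 R=165
Round 4 (k=25): L=165 R=122
Round 5 (k=19): L=122 R=176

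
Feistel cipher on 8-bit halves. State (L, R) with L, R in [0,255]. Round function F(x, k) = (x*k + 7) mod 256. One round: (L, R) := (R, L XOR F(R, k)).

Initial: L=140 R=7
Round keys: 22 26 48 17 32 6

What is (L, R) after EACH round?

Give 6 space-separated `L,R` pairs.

Round 1 (k=22): L=7 R=45
Round 2 (k=26): L=45 R=158
Round 3 (k=48): L=158 R=138
Round 4 (k=17): L=138 R=175
Round 5 (k=32): L=175 R=109
Round 6 (k=6): L=109 R=58

Answer: 7,45 45,158 158,138 138,175 175,109 109,58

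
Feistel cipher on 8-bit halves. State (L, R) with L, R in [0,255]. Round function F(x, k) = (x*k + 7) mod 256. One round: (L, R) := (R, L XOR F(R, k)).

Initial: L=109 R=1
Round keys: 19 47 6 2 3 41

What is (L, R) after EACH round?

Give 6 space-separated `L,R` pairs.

Answer: 1,119 119,225 225,58 58,154 154,239 239,212

Derivation:
Round 1 (k=19): L=1 R=119
Round 2 (k=47): L=119 R=225
Round 3 (k=6): L=225 R=58
Round 4 (k=2): L=58 R=154
Round 5 (k=3): L=154 R=239
Round 6 (k=41): L=239 R=212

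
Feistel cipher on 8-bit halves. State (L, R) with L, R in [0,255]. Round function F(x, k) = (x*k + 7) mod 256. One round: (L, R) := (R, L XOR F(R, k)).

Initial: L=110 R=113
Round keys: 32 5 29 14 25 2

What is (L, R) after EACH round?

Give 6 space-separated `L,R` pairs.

Round 1 (k=32): L=113 R=73
Round 2 (k=5): L=73 R=5
Round 3 (k=29): L=5 R=209
Round 4 (k=14): L=209 R=112
Round 5 (k=25): L=112 R=38
Round 6 (k=2): L=38 R=35

Answer: 113,73 73,5 5,209 209,112 112,38 38,35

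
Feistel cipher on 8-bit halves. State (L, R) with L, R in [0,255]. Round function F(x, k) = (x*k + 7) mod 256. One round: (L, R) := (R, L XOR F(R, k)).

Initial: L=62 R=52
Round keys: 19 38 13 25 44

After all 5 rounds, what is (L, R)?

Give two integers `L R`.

Answer: 105 186

Derivation:
Round 1 (k=19): L=52 R=221
Round 2 (k=38): L=221 R=225
Round 3 (k=13): L=225 R=169
Round 4 (k=25): L=169 R=105
Round 5 (k=44): L=105 R=186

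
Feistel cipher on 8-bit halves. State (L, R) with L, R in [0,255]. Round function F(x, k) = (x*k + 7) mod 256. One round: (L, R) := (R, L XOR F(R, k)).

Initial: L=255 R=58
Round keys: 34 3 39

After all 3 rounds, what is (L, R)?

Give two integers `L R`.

Round 1 (k=34): L=58 R=68
Round 2 (k=3): L=68 R=233
Round 3 (k=39): L=233 R=194

Answer: 233 194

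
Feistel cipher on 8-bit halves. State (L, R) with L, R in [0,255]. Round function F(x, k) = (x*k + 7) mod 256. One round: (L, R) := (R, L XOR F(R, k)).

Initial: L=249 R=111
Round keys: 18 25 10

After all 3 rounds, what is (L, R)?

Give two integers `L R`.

Round 1 (k=18): L=111 R=44
Round 2 (k=25): L=44 R=60
Round 3 (k=10): L=60 R=115

Answer: 60 115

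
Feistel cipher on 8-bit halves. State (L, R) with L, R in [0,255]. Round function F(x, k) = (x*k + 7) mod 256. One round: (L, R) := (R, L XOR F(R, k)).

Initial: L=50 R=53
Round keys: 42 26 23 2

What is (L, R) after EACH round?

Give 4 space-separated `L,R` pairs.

Answer: 53,139 139,16 16,252 252,239

Derivation:
Round 1 (k=42): L=53 R=139
Round 2 (k=26): L=139 R=16
Round 3 (k=23): L=16 R=252
Round 4 (k=2): L=252 R=239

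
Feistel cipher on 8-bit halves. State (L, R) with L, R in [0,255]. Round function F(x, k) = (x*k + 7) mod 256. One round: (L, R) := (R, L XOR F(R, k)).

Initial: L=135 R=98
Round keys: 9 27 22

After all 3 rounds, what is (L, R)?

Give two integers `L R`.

Round 1 (k=9): L=98 R=254
Round 2 (k=27): L=254 R=179
Round 3 (k=22): L=179 R=151

Answer: 179 151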